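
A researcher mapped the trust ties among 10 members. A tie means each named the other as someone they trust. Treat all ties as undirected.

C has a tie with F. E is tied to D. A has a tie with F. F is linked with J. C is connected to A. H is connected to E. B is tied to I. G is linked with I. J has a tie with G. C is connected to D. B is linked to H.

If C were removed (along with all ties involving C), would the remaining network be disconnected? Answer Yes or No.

Even without C, every remaining node can still reach every other (the residual graph is connected), so C is not a cut vertex.

No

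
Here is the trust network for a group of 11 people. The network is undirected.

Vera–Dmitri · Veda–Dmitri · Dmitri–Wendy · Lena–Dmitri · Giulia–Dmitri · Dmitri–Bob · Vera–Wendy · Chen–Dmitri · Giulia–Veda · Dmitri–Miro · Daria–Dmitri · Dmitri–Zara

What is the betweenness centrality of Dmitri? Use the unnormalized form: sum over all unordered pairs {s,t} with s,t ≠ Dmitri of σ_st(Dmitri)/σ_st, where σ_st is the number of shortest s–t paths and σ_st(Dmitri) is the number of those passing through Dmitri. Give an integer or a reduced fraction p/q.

Pairs whose geodesics pass through Dmitri — Wendy–Miro: 1; Wendy–Daria: 1; Wendy–Lena: 1; Wendy–Veda: 1; Wendy–Bob: 1; Wendy–Zara: 1; Wendy–Giulia: 1; Wendy–Chen: 1; Miro–Daria: 1; Miro–Lena: 1; Miro–Veda: 1; Miro–Bob: 1; Miro–Vera: 1; Miro–Zara: 1 … (+29 more pairs).
All other pairs contribute 0.
Summing the contributions gives betweenness(Dmitri) = 43.

43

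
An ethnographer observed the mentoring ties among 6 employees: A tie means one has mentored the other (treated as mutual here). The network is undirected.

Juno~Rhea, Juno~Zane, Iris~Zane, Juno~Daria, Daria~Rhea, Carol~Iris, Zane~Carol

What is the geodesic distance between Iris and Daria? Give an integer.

3

One shortest route is Iris – Zane – Juno – Daria, which uses 3 edges, and at distance 2 from Iris we only reach {Juno}, which does not include Daria. So d(Iris,Daria) = 3.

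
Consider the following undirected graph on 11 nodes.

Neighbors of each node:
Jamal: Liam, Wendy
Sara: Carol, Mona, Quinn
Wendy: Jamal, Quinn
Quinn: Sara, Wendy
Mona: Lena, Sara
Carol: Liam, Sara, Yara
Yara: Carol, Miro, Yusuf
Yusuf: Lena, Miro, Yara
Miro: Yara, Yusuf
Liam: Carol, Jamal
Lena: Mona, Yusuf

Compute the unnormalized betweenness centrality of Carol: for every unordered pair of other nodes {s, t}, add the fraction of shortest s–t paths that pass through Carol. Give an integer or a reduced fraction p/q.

58/3

Pairs whose geodesics pass through Carol — Yusuf–Sara: 1/2; Yusuf–Quinn: 1/2; Yusuf–Wendy: 2/3; Yusuf–Jamal: 1; Yusuf–Liam: 1; Lena–Jamal: 2/3; Lena–Liam: 2/2; Mona–Jamal: 1/2; Mona–Liam: 1; Mona–Yara: 1/2; Sara–Jamal: 1/2; Sara–Liam: 1; Sara–Yara: 1; Sara–Miro: 1 … (+9 more pairs).
All other pairs contribute 0.
Summing the contributions gives betweenness(Carol) = 58/3.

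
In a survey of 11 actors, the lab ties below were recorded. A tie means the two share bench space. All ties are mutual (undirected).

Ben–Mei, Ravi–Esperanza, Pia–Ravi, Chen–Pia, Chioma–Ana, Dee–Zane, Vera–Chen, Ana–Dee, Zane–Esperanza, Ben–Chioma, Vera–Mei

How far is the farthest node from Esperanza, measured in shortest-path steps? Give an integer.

Distances from Esperanza: Ana:3, Ben:5, Chen:3, Chioma:4, Dee:2, Mei:5, Pia:2, Ravi:1, Vera:4, Zane:1.
The largest is 5 (to Mei and Ben), so the eccentricity of Esperanza is 5.

5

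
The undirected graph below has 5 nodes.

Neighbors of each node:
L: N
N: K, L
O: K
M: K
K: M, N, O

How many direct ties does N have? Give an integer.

2

N is directly tied to K and L. That is 2 neighbors, so the degree of N is 2.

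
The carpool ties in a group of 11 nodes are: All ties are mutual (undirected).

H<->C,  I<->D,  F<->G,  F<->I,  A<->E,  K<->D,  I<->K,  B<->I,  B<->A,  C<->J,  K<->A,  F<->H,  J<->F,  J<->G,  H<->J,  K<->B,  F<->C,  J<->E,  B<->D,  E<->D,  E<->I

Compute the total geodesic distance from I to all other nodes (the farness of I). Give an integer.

Distances from I: A:2, B:1, C:2, D:1, E:1, F:1, G:2, H:2, J:2, K:1.
Sum = 2 + 1 + 2 + 1 + 1 + 1 + 2 + 2 + 2 + 1 = 15.

15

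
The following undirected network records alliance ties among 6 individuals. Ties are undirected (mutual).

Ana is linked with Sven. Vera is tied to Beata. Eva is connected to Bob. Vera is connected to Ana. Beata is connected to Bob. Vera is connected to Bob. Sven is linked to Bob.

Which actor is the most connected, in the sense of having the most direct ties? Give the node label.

Bob

Degrees — Ana:2, Beata:2, Bob:4, Eva:1, Sven:2, Vera:3.
The maximum is 4, attained only by Bob.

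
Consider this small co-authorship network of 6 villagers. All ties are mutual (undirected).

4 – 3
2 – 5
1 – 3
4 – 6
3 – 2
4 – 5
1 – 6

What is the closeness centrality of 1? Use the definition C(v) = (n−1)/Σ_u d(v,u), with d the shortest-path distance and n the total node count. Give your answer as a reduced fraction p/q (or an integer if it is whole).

5/9

Distances from 1: 2:2, 3:1, 4:2, 5:3, 6:1. Sum = 9.
n = 6, so closeness = 5/9.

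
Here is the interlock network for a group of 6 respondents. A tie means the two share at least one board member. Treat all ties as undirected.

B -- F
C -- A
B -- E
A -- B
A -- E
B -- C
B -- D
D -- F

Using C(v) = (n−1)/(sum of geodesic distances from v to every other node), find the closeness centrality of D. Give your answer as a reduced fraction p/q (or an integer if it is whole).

Distances from D: A:2, B:1, C:2, E:2, F:1. Sum = 8.
n = 6, so closeness = 5/8.

5/8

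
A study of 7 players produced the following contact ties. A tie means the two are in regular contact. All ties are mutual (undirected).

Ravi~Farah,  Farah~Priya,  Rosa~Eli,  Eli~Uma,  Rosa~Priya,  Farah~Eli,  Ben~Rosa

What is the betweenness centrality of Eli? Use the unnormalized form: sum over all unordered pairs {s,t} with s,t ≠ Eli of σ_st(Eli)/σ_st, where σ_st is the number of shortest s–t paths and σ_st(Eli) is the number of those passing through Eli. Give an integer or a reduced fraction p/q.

7

Pairs whose geodesics pass through Eli — Priya–Uma: 2/2; Ravi–Ben: 1/2; Ravi–Rosa: 1/2; Ravi–Uma: 1; Farah–Ben: 1/2; Farah–Rosa: 1/2; Farah–Uma: 1; Ben–Uma: 1; Rosa–Uma: 1.
All other pairs contribute 0.
Summing the contributions gives betweenness(Eli) = 7.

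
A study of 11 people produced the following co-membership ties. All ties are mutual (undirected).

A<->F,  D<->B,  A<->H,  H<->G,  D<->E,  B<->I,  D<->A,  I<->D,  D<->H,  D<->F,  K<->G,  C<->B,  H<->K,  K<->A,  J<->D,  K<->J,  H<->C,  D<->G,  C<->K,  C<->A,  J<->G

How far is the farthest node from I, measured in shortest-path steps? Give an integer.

3

Distances from I: A:2, B:1, C:2, D:1, E:2, F:2, G:2, H:2, J:2, K:3.
The largest is 3 (to K), so the eccentricity of I is 3.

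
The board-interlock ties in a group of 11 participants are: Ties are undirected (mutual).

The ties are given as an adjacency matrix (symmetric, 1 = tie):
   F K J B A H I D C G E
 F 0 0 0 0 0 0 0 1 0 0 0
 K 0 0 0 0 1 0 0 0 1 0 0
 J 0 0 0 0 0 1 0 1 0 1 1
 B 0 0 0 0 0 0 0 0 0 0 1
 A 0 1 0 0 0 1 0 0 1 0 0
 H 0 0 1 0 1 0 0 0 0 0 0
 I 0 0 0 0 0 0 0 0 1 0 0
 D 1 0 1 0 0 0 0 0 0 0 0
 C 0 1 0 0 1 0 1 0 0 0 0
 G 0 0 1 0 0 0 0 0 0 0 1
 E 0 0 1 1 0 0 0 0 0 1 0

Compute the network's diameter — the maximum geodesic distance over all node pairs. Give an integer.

Eccentricity of each node (its greatest distance to any other): A:4, B:6, C:5, D:5, E:5, F:6, G:5, H:3, I:6, J:4, K:5.
The maximum eccentricity is 6, realized for instance by the pair F–I via F – D – J – H – A – C – I. So the diameter is 6.

6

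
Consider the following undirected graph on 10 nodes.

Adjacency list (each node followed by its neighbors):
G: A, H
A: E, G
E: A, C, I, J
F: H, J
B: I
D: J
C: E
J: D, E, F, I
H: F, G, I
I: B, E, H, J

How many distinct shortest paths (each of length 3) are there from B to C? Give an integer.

The shortest distance is 3, and the only length-3 path is B–I–E–C. So there is exactly 1 shortest path.

1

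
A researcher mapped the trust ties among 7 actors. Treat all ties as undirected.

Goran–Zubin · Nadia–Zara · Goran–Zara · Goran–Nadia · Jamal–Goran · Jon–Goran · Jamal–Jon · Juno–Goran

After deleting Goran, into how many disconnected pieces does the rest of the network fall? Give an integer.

Without Goran, the remaining ties split the others into: {Juno}; {Jamal, Jon}; {Zubin}; {Nadia, Zara}.
That's 4 separate components.

4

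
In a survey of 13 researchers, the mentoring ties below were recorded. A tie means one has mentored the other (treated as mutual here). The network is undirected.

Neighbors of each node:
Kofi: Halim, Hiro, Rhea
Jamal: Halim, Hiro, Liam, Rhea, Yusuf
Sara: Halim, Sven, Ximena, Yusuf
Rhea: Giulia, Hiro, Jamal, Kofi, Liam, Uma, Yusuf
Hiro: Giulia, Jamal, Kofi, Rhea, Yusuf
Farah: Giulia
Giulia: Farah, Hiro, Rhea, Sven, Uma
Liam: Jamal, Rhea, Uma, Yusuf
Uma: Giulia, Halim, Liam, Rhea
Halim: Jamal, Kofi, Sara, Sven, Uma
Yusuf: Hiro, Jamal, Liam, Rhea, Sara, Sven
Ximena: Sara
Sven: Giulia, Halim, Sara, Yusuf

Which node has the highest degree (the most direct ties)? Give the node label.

Degrees — Farah:1, Giulia:5, Halim:5, Hiro:5, Jamal:5, Kofi:3, Liam:4, Rhea:7, Sara:4, Sven:4, Uma:4, Ximena:1, Yusuf:6.
The maximum is 7, attained only by Rhea.

Rhea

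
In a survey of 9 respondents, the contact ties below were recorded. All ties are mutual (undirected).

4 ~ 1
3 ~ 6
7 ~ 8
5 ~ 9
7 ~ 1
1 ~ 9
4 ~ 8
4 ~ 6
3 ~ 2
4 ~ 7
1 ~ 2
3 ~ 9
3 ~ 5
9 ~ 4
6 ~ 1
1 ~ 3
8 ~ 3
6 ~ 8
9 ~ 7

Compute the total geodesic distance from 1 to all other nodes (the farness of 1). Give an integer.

10

Distances from 1: 2:1, 3:1, 4:1, 5:2, 6:1, 7:1, 8:2, 9:1.
Sum = 1 + 1 + 1 + 2 + 1 + 1 + 2 + 1 = 10.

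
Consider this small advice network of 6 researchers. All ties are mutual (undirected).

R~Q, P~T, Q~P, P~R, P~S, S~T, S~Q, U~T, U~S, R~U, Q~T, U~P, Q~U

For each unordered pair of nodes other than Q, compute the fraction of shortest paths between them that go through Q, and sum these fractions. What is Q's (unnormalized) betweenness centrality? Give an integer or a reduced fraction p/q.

2/3

Pairs whose geodesics pass through Q — S–R: 1/3; T–R: 1/3.
All other pairs contribute 0.
Summing the contributions gives betweenness(Q) = 2/3.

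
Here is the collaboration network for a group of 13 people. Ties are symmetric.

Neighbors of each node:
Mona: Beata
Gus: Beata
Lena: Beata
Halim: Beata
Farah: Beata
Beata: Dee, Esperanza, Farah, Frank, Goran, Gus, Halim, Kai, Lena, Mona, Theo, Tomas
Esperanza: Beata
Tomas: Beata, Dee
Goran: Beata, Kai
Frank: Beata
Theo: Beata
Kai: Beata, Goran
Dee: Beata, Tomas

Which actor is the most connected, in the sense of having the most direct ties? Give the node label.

Beata

Degrees — Beata:12, Dee:2, Esperanza:1, Farah:1, Frank:1, Goran:2, Gus:1, Halim:1, Kai:2, Lena:1, Mona:1, Theo:1, Tomas:2.
The maximum is 12, attained only by Beata.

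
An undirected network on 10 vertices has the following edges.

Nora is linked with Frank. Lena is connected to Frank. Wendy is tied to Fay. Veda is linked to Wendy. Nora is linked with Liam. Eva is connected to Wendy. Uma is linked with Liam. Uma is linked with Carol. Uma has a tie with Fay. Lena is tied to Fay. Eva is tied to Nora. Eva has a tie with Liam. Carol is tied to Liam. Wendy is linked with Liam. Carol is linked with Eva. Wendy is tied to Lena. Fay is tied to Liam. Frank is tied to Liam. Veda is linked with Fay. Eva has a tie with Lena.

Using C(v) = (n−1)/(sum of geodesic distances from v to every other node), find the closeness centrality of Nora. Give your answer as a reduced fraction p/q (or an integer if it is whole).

9/16

Distances from Nora: Carol:2, Eva:1, Fay:2, Frank:1, Lena:2, Liam:1, Uma:2, Veda:3, Wendy:2. Sum = 16.
n = 10, so closeness = 9/16.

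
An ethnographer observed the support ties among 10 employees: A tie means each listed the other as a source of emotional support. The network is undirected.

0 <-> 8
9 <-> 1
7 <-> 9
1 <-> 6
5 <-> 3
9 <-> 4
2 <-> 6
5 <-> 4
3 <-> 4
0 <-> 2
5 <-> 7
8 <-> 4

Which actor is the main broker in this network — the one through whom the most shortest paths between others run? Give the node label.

Unnormalized betweenness of each node: 0:5, 1:7, 2:3, 3:0, 4:31/2, 5:5/2, 6:4, 7:3/2, 8:8, 9:23/2.
4 has the largest value, 31/2, making it the main broker — the node through which the most shortest paths run.

4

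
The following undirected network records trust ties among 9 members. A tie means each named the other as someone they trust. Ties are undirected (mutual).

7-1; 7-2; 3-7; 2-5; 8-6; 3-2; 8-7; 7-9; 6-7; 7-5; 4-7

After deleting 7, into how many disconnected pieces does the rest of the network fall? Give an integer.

5

Without 7, the remaining ties split the others into: {6, 8}; {2, 3, 5}; {9}; {1}; {4}.
That's 5 separate components.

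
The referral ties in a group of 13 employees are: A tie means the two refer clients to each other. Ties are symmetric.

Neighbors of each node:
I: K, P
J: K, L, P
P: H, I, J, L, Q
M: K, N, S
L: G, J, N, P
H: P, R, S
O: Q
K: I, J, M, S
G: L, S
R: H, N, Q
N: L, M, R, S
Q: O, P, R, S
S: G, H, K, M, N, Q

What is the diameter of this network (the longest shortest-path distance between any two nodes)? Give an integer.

3

Eccentricity of each node (its greatest distance to any other): G:3, H:3, I:3, J:3, K:3, L:3, M:3, N:3, O:3, P:3, Q:2, R:3, S:2.
The maximum eccentricity is 3, realized for instance by the pair L–O via L – P – Q – O. So the diameter is 3.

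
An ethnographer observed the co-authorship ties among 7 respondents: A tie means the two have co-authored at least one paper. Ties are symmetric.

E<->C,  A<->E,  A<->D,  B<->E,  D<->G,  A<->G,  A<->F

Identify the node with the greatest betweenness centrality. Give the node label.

A

Unnormalized betweenness of each node: A:11, B:0, C:0, D:0, E:9, F:0, G:0.
A has the largest value, 11, making it the main broker — the node through which the most shortest paths run.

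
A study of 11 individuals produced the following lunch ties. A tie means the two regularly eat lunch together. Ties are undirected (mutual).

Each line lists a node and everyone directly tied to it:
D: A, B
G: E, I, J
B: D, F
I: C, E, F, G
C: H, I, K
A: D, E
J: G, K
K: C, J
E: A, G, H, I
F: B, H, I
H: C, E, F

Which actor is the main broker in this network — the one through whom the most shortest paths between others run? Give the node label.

E

Unnormalized betweenness of each node: A:163/30, B:97/30, C:209/30, D:5/3, E:63/5, F:89/10, G:221/30, H:86/15, I:161/15, J:28/15, K:3/2.
E has the largest value, 63/5, making it the main broker — the node through which the most shortest paths run.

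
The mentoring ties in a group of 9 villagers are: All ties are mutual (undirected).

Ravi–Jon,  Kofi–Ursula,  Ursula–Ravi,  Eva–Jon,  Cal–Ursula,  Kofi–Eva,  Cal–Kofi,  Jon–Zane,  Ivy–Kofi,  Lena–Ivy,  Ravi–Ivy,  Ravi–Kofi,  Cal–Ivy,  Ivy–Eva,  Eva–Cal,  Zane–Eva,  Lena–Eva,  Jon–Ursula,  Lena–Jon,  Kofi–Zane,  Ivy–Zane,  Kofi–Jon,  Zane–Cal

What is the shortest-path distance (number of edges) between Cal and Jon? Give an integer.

2

One shortest route is Cal – Kofi – Jon, which uses 2 edges, and Cal and Jon are not directly tied, so nothing shorter exists. So d(Cal,Jon) = 2.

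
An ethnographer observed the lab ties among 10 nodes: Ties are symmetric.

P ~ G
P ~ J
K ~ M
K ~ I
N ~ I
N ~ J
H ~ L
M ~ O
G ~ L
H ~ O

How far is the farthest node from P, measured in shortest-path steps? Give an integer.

5

Distances from P: G:1, H:3, I:3, J:1, K:4, L:2, M:5, N:2, O:4.
The largest is 5 (to M), so the eccentricity of P is 5.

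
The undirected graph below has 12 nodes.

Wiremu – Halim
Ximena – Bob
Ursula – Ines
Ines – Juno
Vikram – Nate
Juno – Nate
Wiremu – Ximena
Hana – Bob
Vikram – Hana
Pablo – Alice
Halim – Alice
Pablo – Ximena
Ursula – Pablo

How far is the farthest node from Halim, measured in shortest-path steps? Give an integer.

6

Distances from Halim: Alice:1, Bob:3, Hana:4, Ines:4, Juno:5, Nate:6, Pablo:2, Ursula:3, Vikram:5, Wiremu:1, Ximena:2.
The largest is 6 (to Nate), so the eccentricity of Halim is 6.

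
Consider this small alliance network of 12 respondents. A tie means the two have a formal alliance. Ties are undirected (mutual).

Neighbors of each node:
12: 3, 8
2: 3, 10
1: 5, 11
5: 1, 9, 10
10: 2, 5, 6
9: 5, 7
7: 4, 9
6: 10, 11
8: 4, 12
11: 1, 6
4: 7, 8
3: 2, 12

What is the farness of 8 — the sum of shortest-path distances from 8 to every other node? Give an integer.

36

Distances from 8: 1:5, 2:3, 3:2, 4:1, 5:4, 6:5, 7:2, 9:3, 10:4, 11:6, 12:1.
Sum = 5 + 3 + 2 + 1 + 4 + 5 + 2 + 3 + 4 + 6 + 1 = 36.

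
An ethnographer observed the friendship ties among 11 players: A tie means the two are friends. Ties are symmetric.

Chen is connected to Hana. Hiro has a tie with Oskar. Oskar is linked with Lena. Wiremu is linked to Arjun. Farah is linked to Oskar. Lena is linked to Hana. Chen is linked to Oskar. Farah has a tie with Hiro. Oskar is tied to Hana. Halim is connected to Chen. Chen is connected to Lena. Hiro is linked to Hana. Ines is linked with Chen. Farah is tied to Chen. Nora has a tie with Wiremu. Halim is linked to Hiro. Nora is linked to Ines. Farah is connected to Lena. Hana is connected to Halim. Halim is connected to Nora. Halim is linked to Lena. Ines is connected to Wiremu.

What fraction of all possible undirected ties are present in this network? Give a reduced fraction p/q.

There are 22 edges and 11 nodes, so the maximum possible is C(11,2) = 55.
Density = 22/55 = 2/5.

2/5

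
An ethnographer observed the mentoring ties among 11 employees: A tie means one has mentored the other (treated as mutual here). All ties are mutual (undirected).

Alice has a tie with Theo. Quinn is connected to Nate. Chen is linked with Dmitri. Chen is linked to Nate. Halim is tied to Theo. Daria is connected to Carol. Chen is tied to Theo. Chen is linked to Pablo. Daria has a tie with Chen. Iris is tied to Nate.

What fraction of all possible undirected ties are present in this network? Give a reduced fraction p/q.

2/11

There are 10 edges and 11 nodes, so the maximum possible is C(11,2) = 55.
Density = 10/55 = 2/11.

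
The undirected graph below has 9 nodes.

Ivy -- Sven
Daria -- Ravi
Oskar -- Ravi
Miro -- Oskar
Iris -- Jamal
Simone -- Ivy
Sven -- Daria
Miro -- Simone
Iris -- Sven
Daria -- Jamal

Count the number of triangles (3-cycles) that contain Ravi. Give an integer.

0

Ravi's neighbors are Daria and Oskar, but none of them are tied to each other, so no triangle contains Ravi.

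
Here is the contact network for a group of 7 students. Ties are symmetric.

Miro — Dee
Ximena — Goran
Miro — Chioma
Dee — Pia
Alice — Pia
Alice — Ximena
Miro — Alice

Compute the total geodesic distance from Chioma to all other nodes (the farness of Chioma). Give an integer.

Distances from Chioma: Alice:2, Dee:2, Goran:4, Miro:1, Pia:3, Ximena:3.
Sum = 2 + 2 + 4 + 1 + 3 + 3 = 15.

15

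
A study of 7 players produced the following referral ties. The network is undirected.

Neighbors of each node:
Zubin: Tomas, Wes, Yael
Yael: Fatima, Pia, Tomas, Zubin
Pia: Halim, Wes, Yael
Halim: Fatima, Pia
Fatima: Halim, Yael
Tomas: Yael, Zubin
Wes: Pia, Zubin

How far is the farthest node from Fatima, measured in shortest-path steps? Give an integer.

3

Distances from Fatima: Halim:1, Pia:2, Tomas:2, Wes:3, Yael:1, Zubin:2.
The largest is 3 (to Wes), so the eccentricity of Fatima is 3.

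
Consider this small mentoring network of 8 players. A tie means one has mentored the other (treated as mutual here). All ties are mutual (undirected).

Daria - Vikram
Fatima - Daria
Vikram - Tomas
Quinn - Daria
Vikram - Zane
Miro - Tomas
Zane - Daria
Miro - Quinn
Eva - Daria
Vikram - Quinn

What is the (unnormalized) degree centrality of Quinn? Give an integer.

3

Quinn is directly tied to Daria, Miro, and Vikram. That is 3 neighbors, so the degree of Quinn is 3.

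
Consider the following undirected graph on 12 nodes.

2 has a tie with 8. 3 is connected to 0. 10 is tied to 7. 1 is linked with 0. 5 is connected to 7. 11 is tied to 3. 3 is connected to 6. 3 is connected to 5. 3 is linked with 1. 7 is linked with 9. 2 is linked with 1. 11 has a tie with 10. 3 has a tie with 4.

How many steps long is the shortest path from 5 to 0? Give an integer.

2

One shortest route is 5 – 3 – 0, which uses 2 edges, and 5 and 0 are not directly tied, so nothing shorter exists. So d(5,0) = 2.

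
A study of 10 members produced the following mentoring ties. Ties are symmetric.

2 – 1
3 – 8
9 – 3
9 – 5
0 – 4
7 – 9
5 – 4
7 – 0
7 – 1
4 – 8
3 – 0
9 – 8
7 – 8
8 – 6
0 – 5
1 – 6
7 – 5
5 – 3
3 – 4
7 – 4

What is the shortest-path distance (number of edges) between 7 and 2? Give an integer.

2

One shortest route is 7 – 1 – 2, which uses 2 edges, and 7 and 2 are not directly tied, so nothing shorter exists. So d(7,2) = 2.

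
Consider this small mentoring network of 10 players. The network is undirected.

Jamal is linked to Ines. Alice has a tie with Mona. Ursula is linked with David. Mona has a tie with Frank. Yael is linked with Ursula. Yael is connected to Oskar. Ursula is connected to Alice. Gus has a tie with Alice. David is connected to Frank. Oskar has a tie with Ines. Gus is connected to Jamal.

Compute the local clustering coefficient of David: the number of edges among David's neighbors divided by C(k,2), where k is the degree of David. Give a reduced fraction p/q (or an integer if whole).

David's neighbors: Frank and Ursula (k = 2).
Possible neighbor pairs: C(2,2) = 1. Edges among them: none → e = 0.
Clustering(David) = 0/1.

0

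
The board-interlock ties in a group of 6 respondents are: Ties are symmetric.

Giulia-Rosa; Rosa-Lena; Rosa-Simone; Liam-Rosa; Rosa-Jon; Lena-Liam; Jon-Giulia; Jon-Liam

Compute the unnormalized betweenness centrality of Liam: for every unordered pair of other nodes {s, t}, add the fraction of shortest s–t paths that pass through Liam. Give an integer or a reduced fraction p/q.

1/2

Pairs whose geodesics pass through Liam — Lena–Jon: 1/2.
All other pairs contribute 0.
Summing the contributions gives betweenness(Liam) = 1/2.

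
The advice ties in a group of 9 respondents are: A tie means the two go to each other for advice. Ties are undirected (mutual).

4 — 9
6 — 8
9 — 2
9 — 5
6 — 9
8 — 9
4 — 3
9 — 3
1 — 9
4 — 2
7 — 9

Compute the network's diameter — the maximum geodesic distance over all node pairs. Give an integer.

2

Eccentricity of each node (its greatest distance to any other): 1:2, 2:2, 3:2, 4:2, 5:2, 6:2, 7:2, 8:2, 9:1.
The maximum eccentricity is 2, realized for instance by the pair 5–3 via 5 – 9 – 3. So the diameter is 2.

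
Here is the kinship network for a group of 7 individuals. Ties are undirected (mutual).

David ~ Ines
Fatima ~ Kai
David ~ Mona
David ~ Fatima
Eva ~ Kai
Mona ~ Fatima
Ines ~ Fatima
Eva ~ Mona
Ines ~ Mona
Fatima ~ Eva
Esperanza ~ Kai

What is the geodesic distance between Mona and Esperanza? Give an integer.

One shortest route is Mona – Eva – Kai – Esperanza, which uses 3 edges, and at distance 2 from Mona we only reach {Kai}, which does not include Esperanza. So d(Mona,Esperanza) = 3.

3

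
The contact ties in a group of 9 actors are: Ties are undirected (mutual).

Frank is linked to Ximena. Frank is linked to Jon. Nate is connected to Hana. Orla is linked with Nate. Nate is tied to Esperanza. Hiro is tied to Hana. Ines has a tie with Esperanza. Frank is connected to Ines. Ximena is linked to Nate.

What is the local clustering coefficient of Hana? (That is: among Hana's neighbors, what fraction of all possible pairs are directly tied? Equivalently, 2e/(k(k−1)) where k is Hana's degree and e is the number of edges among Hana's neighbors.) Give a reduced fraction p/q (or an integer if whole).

0

Hana's neighbors: Hiro and Nate (k = 2).
Possible neighbor pairs: C(2,2) = 1. Edges among them: none → e = 0.
Clustering(Hana) = 0/1.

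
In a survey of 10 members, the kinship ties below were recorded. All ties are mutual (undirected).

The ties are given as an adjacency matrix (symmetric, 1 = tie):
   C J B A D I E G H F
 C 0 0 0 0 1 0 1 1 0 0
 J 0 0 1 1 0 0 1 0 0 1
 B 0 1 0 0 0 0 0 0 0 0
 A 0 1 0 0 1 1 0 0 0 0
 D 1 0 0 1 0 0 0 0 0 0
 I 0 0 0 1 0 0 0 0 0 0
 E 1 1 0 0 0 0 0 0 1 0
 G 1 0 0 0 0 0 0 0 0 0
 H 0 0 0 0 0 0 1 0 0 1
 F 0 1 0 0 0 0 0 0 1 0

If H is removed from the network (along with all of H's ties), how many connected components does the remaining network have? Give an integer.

H's neighbors (E and F) remain reachable from one another through other ties, so the rest of the network stays in one piece.

1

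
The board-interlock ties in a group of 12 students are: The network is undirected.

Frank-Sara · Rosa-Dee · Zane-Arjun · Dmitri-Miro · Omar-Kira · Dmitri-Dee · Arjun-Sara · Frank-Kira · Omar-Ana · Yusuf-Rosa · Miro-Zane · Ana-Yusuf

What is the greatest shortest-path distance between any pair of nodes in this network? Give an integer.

Eccentricity of each node (its greatest distance to any other): Ana:6, Arjun:6, Dee:6, Dmitri:6, Frank:6, Kira:6, Miro:6, Omar:6, Rosa:6, Sara:6, Yusuf:6, Zane:6.
The maximum eccentricity is 6, realized for instance by the pair Dmitri–Kira via Dmitri – Miro – Zane – Arjun – Sara – Frank – Kira. So the diameter is 6.

6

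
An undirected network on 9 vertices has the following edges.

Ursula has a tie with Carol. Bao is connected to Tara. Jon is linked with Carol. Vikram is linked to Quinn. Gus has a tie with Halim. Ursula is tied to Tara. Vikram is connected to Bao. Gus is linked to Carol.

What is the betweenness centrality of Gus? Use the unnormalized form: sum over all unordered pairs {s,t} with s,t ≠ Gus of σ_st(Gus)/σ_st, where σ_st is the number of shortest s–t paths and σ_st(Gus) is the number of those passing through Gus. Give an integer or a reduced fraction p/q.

Pairs whose geodesics pass through Gus — Carol–Halim: 1; Quinn–Halim: 1; Jon–Halim: 1; Ursula–Halim: 1; Vikram–Halim: 1; Halim–Bao: 1; Halim–Tara: 1.
All other pairs contribute 0.
Summing the contributions gives betweenness(Gus) = 7.

7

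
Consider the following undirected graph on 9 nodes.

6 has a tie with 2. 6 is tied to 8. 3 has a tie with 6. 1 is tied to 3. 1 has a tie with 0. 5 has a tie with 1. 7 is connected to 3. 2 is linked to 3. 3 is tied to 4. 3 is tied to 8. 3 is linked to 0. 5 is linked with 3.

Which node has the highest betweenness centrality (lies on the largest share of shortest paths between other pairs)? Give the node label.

3

Unnormalized betweenness of each node: 0:0, 1:1/2, 2:0, 3:23, 4:0, 5:0, 6:1/2, 7:0, 8:0.
3 has the largest value, 23, making it the main broker — the node through which the most shortest paths run.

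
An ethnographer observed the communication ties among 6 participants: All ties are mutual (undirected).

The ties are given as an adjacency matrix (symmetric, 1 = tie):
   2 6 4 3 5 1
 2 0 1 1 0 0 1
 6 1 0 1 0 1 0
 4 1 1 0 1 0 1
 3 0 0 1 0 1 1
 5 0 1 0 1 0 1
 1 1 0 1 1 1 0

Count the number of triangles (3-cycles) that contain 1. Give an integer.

1's neighbors: 2, 3, 4, and 5.
Neighbor pairs that are themselves tied: 1–2–4; 1–3–4; 1–3–5. Each forms one triangle with 1, for 3 in total.

3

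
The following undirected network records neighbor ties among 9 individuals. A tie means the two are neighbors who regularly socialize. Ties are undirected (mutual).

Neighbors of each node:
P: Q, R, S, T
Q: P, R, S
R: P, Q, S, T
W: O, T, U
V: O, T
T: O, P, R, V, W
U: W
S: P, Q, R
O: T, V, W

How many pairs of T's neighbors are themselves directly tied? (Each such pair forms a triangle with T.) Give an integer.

T's neighbors: O, P, R, V, and W.
Neighbor pairs that are themselves tied: T–O–V; T–O–W; T–P–R. Each forms one triangle with T, for 3 in total.

3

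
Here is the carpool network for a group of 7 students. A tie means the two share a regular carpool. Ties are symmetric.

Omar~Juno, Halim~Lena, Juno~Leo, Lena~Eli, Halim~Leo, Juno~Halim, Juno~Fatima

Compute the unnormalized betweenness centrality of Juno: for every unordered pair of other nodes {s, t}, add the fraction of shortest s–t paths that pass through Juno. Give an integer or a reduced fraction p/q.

9

Pairs whose geodesics pass through Juno — Eli–Fatima: 1; Eli–Omar: 1; Leo–Fatima: 1; Leo–Omar: 1; Fatima–Lena: 1; Fatima–Omar: 1; Fatima–Halim: 1; Lena–Omar: 1; Omar–Halim: 1.
All other pairs contribute 0.
Summing the contributions gives betweenness(Juno) = 9.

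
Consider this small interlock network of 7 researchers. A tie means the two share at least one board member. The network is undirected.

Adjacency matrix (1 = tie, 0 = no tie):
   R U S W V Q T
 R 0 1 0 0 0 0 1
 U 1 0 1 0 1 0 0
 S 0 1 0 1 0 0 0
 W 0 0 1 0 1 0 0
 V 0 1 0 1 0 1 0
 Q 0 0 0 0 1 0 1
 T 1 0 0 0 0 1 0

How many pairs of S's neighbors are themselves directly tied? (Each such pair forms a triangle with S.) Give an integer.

S's neighbors are U and W, but none of them are tied to each other, so no triangle contains S.

0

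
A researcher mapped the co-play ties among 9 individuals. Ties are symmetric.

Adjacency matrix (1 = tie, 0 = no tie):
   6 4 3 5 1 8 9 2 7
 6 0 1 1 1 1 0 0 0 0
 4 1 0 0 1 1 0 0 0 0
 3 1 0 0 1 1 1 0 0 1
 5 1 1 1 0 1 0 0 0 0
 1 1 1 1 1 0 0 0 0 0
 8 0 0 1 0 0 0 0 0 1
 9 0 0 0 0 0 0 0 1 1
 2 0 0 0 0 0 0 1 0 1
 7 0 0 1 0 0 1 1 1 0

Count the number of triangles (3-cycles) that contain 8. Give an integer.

8's neighbors: 3 and 7.
Neighbor pairs that are themselves tied: 8–3–7. Each forms one triangle with 8, for 1 in total.

1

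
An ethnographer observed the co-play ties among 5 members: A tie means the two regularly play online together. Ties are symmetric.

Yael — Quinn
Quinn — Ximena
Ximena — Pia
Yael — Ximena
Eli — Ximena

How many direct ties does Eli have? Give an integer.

1

Eli is directly tied to Ximena. That is 1 neighbor, so the degree of Eli is 1.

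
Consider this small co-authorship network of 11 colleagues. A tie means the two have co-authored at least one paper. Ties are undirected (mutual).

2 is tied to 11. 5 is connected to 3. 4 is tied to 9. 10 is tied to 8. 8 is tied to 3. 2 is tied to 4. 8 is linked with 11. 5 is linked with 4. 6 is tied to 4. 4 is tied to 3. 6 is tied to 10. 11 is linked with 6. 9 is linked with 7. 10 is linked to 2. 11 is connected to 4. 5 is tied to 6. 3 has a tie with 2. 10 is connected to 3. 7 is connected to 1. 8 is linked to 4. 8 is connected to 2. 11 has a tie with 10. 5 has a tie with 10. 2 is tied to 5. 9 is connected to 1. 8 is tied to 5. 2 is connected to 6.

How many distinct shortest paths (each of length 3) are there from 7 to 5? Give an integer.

The shortest distance is 3, and the only length-3 path is 7–9–4–5. So there is exactly 1 shortest path.

1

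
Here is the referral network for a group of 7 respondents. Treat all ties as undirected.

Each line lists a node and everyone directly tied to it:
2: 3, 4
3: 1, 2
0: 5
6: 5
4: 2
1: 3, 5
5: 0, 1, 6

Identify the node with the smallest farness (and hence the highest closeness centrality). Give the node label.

Farness (sum of distances to all others) for each node — 0:17, 1:11, 2:15, 3:12, 4:20, 5:12, 6:17.
The smallest farness is 11, for 1, so 1 has the highest closeness.

1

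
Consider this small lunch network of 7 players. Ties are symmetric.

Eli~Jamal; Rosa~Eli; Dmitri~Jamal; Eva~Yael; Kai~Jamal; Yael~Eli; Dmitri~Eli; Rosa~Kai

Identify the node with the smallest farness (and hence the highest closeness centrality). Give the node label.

Eli

Farness (sum of distances to all others) for each node — Dmitri:11, Eli:8, Eva:16, Jamal:10, Kai:13, Rosa:11, Yael:11.
The smallest farness is 8, for Eli, so Eli has the highest closeness.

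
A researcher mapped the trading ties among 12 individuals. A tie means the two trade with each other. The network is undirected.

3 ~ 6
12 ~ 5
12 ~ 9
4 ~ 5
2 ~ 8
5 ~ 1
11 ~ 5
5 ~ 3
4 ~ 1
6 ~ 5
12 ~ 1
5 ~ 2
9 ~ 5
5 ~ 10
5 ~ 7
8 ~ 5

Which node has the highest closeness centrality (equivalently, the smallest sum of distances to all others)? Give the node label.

Farness (sum of distances to all others) for each node — 1:19, 2:20, 3:20, 4:20, 5:11, 6:20, 7:21, 8:20, 9:20, 10:21, 11:21, 12:19.
The smallest farness is 11, for 5, so 5 has the highest closeness.

5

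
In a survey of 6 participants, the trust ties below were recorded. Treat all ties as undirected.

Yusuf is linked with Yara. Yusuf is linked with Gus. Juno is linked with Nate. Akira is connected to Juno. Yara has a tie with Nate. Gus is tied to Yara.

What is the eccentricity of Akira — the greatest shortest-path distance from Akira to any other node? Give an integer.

Distances from Akira: Gus:4, Juno:1, Nate:2, Yara:3, Yusuf:4.
The largest is 4 (to Yusuf and Gus), so the eccentricity of Akira is 4.

4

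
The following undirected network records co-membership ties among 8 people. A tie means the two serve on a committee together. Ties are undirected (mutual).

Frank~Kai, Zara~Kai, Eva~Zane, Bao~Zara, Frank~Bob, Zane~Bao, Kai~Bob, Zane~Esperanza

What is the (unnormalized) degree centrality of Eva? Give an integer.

1

Eva is directly tied to Zane. That is 1 neighbor, so the degree of Eva is 1.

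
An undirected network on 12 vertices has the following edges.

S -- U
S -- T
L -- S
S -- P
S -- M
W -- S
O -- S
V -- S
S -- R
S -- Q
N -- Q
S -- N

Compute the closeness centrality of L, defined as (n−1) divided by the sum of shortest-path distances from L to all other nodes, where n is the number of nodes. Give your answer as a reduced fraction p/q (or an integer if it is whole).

Distances from L: M:2, N:2, O:2, P:2, Q:2, R:2, S:1, T:2, U:2, V:2, W:2. Sum = 21.
n = 12, so closeness = 11/21.

11/21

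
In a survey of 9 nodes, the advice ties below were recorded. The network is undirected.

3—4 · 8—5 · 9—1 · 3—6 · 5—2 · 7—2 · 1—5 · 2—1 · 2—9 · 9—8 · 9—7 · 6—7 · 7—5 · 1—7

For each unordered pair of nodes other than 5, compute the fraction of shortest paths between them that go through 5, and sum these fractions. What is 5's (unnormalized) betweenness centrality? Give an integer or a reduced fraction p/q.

Pairs whose geodesics pass through 5 — 4–8: 1/2; 3–8: 1/2; 6–8: 1/2; 2–8: 1/2; 7–8: 1/2; 8–1: 1/2.
All other pairs contribute 0.
Summing the contributions gives betweenness(5) = 3.

3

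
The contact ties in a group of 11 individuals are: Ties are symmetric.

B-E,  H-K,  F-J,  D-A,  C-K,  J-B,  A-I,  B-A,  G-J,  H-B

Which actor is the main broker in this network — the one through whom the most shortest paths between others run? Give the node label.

Unnormalized betweenness of each node: A:17, B:36, C:0, D:0, E:0, F:0, G:0, H:16, I:0, J:17, K:9.
B has the largest value, 36, making it the main broker — the node through which the most shortest paths run.

B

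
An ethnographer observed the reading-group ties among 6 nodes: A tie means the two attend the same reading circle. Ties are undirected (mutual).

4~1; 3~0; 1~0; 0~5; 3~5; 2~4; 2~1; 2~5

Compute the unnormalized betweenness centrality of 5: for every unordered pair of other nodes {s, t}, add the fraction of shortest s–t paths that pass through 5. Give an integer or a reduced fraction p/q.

Pairs whose geodesics pass through 5 — 3–4: 1/2; 3–2: 1; 0–2: 1/2.
All other pairs contribute 0.
Summing the contributions gives betweenness(5) = 2.

2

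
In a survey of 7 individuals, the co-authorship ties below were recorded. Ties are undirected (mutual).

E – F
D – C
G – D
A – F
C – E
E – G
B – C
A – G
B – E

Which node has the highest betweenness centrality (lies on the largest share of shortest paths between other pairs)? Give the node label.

Unnormalized betweenness of each node: A:5/6, B:0, C:11/6, D:5/6, E:19/3, F:4/3, G:23/6.
E has the largest value, 19/3, making it the main broker — the node through which the most shortest paths run.

E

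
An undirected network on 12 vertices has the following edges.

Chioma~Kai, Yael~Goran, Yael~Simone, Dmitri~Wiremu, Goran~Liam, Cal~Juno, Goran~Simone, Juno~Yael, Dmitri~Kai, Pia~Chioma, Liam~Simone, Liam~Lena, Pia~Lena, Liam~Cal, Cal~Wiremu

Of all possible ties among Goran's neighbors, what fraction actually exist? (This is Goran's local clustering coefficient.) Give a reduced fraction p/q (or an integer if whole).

Goran's neighbors: Liam, Simone, and Yael (k = 3).
Possible neighbor pairs: C(3,2) = 3. Edges among them: Liam–Simone, Simone–Yael → e = 2.
Clustering(Goran) = 2/3.

2/3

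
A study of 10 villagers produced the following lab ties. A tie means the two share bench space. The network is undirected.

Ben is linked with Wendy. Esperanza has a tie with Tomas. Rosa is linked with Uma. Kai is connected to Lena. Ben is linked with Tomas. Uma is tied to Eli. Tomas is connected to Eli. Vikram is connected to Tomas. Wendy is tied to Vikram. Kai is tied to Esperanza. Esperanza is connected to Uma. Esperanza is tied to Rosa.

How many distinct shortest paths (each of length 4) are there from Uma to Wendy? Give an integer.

4

The shortest distance is 4. The length-4 paths are: Uma–Eli–Tomas–Vikram–Wendy; Uma–Esperanza–Tomas–Vikram–Wendy; Uma–Eli–Tomas–Ben–Wendy; Uma–Esperanza–Tomas–Ben–Wendy.
That gives 4 distinct shortest paths.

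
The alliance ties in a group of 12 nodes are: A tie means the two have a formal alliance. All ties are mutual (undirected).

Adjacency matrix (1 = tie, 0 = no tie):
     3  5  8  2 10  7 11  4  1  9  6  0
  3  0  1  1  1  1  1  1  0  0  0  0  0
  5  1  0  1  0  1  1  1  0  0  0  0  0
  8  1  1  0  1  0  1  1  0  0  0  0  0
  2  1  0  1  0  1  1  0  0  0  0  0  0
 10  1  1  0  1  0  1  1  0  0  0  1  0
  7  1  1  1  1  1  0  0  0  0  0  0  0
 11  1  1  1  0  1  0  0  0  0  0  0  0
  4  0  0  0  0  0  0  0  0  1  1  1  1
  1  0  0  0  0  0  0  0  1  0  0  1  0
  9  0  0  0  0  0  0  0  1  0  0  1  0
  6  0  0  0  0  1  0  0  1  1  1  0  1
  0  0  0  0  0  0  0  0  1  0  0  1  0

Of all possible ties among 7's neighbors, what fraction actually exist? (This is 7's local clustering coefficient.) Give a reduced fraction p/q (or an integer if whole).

4/5

7's neighbors: 2, 3, 5, 8, and 10 (k = 5).
Possible neighbor pairs: C(5,2) = 10. Edges among them: 2–3, 2–8, 2–10, 3–5, 3–8, 3–10, 5–8, 5–10 → e = 8.
Clustering(7) = 8/10 = 4/5.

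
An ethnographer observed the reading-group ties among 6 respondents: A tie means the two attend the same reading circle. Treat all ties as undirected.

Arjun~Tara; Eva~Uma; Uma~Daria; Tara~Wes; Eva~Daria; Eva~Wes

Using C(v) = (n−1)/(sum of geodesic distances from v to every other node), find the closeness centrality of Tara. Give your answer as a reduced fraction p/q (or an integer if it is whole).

Distances from Tara: Arjun:1, Daria:3, Eva:2, Uma:3, Wes:1. Sum = 10.
n = 6, so closeness = 5/10 = 1/2.

1/2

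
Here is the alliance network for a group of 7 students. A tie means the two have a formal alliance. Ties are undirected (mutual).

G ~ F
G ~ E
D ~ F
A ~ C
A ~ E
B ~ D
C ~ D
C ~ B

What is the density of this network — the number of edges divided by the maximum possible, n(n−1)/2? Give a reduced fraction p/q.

8/21

There are 8 edges and 7 nodes, so the maximum possible is C(7,2) = 21.
Density = 8/21.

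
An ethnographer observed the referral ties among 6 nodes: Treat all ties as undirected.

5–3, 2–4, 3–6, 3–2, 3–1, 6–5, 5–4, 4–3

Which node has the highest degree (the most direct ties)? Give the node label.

3

Degrees — 1:1, 2:2, 3:5, 4:3, 5:3, 6:2.
The maximum is 5, attained only by 3.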